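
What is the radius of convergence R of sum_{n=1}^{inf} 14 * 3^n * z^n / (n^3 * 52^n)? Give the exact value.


Step 1: General term a_n = 14 * 3^n / (n^3 * 52^n)
Step 2: By the root test, |a_n|^(1/n) = 14^(1/n) * 3 / (n^(3/n) * 52) -> 3/52 as n -> infinity (since 14^(1/n) -> 1 and n^(3/n) -> 1)
Step 3: R = 1/lim|a_n|^(1/n) = 52/3

52/3


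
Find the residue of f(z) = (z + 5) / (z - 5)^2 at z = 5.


Step 1: Pole of order 2 at z = 5
Step 2: Res = lim d/dz [(z - 5)^2 * f(z)] as z -> 5
Step 3: (z - 5)^2 * f(z) = z + 5
Step 4: d/dz[z + 5] = 1

1


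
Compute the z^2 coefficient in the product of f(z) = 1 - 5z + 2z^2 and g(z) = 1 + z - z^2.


Step 1: z^2 term in f*g comes from: (1)*(-z^2) + (-5z)*(z) + (2z^2)*(1)
Step 2: = -1 - 5 + 2
Step 3: = -4

-4


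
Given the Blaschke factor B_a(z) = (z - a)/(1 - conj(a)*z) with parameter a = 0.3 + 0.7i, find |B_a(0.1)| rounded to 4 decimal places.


Step 1: Numerator z0 - a = 0.1 - (0.3 + 0.7i) = -0.2 - 0.7i
Step 2: Denominator 1 - conj(a)*z0 = 1 - (0.3 - 0.7i)*0.1 = 0.97 + 0.07i
Step 3: |z0 - a|^2 = (-0.2)^2 + (-0.7)^2 = 0.53; |1 - conj(a)*z0|^2 = 0.97^2 + 0.07^2 = 0.9458
Step 4: |B_a(0.1)| = sqrt(0.53 / 0.9458) = sqrt(0.560372)
Step 5: = 0.7486

0.7486


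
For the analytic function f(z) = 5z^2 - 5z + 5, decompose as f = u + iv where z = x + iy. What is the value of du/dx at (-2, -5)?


Step 1: f(z) = 5(x+iy)^2 - 5(x+iy) + 5
Step 2: u = 5(x^2 - y^2) - 5x + 5
Step 3: u_x = 10x - 5
Step 4: At (-2, -5): u_x = -20 - 5 = -25

-25


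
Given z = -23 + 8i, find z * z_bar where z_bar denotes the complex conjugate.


Step 1: conj(z) = -23 - 8i
Step 2: z * conj(z) = (-23)^2 + 8^2
Step 3: = 529 + 64 = 593

593


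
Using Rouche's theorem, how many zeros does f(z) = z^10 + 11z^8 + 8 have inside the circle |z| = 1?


Step 1: On |z| = 1 the three terms have sizes |z^10| = 1^10 = 1, |11z^8| = 11*1^8 = 11, |8| = 8
Step 2: The dominant term is g(z) = 11z^8; let h(z) = z^10 + 8 so f = g + h
Step 3: On |z| = 1: |g| = 11 and |h| <= 1 + 8 = 9
Step 4: Since 11 > 9, |h| < |g| on |z| = 1, so by Rouche f has the same number of zeros as g inside |z| < 1
Step 5: g(z) = 11z^8 has 8 zeros (at the origin, multiplicity 8) inside |z| < 1. Answer = 8

8


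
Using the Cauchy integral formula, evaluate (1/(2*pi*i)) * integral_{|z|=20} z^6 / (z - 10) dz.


Step 1: f(z) = z^6, a = 10 is inside |z| = 20
Step 2: By Cauchy integral formula: (1/(2pi*i)) * integral = f(a)
Step 3: f(10) = 10^6 = 1000000

1000000


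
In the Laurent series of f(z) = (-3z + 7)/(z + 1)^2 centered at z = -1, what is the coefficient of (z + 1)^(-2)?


Step 1: Write the numerator in powers of (z + 1): -3z + 7 = -3(z + 1) + (-3*(-1) + 7) = -3(z + 1) + 10
Step 2: Divide by (z + 1)^2: f(z) = 10(z + 1)^(-2) - 3(z + 1)^(-1)
Step 3: This finite sum is the Laurent series of f about z = -1.
Step 4: Coefficient of (z + 1)^(-2) = -3*(-1) + 7 = 10

10


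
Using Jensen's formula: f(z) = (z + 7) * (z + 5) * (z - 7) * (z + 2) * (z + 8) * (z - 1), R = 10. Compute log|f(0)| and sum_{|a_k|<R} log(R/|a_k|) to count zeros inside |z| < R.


Jensen's formula: (1/2pi)*integral log|f(Re^it)|dt = log|f(0)| + sum_{|a_k|<R} log(R/|a_k|)
Step 1: f(0) = 7 * 5 * (-7) * 2 * 8 * (-1) = 3920
Step 2: log|f(0)| = log|-7| + log|-5| + log|7| + log|-2| + log|-8| + log|1| = 8.2738
Step 3: Zeros inside |z| < 10: -7, -5, 7, -2, -8, 1
Step 4: Jensen sum = log(10/7) + log(10/5) + log(10/7) + log(10/2) + log(10/8) + log(10/1) = 5.5417
Step 5: n(R) = number of terms in the Jensen sum = count of zeros inside |z| < 10 = 6

6


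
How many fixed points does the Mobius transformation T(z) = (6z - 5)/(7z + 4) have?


Step 1: Fixed points satisfy T(z) = z
Step 2: 7z^2 - 2z + 5 = 0
Step 3: Discriminant = (-2)^2 - 4*7*5 = -136
Step 4: Number of fixed points = 2

2


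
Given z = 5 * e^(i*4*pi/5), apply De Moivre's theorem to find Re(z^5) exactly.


Step 1: By De Moivre's theorem, z^5 = 5^5 * e^(i*5*4*pi/5) = 3125 * (cos(4*pi) + i*sin(4*pi))
Step 2: |z|^5 = 5^5 = 3125
Step 3: Reduce the angle mod 2*pi: 4*pi - 4*pi = 0
Step 4: cos(0) = 1
Step 5: Re(z^5) = 3125 * 1 = 3125

3125


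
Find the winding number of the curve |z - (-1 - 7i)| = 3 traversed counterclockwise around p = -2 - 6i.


Step 1: Center c = (-1, -7), radius = 3
Step 2: |p - c|^2 = (-1)^2 + 1^2 = 2
Step 3: r^2 = 9
Step 4: |p-c| < r so winding number = 1

1


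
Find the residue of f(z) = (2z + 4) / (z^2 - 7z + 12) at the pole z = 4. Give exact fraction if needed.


Step 1: Q(z) = z^2 - 7z + 12 = (z - 4)(z - 3)
Step 2: Q'(z) = 2z - 7
Step 3: Q'(4) = 1, P(4) = 12
Step 4: Res = P(4)/Q'(4) = 12/1 = 12

12


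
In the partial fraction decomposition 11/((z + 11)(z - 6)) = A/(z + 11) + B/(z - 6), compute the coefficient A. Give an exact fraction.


Step 1: Multiply both sides by (z + 11) and set z = -11
Step 2: A = 11 / (-11 - 6)
Step 3: A = 11 / (-17)
Step 4: A = -11/17

-11/17


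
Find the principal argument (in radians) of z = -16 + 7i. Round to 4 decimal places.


Step 1: z = -16 + 7i
Step 2: arg(z) = atan2(7, -16)
Step 3: arg(z) = 2.7292

2.7292


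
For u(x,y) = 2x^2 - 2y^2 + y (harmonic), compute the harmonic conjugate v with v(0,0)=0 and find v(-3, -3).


Step 1: v_x = -u_y = 4y - 1
Step 2: v_y = u_x = 4x + 0
Step 3: v = 4xy - x + C
Step 4: v(0,0) = 0 => C = 0
Step 5: v(-3, -3) = 39

39


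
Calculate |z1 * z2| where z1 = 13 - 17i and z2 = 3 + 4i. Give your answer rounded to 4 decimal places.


Step 1: |z1| = sqrt(13^2 + (-17)^2) = sqrt(458)
Step 2: |z2| = sqrt(3^2 + 4^2) = sqrt(25)
Step 3: |z1*z2| = |z1|*|z2| = sqrt(458) * sqrt(25) = sqrt(458 * 25) = sqrt(11450)
Step 4: = 107.0047

107.0047


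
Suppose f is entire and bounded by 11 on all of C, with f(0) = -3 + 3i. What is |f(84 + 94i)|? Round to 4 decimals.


Step 1: By Liouville's theorem, a bounded entire function is constant.
Step 2: f(z) = f(0) = -3 + 3i for all z.
Step 3: |f(w)| = |-3 + 3i| = sqrt(9 + 9)
Step 4: = 4.2426

4.2426


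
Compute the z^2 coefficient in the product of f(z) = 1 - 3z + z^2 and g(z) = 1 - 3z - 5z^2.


Step 1: z^2 term in f*g comes from: (1)*(-5z^2) + (-3z)*(-3z) + (z^2)*(1)
Step 2: = -5 + 9 + 1
Step 3: = 5

5


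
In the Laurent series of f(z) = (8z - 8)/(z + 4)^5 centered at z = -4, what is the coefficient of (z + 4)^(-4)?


Step 1: Write the numerator in powers of (z + 4): 8z - 8 = 8(z + 4) + (8*(-4) - 8) = 8(z + 4) - 40
Step 2: Divide by (z + 4)^5: f(z) = -40(z + 4)^(-5) + 8(z + 4)^(-4)
Step 3: This finite sum is the Laurent series of f about z = -4.
Step 4: Coefficient of (z + 4)^(-4) = coefficient of (z + 4) in the re-centred numerator = 8

8


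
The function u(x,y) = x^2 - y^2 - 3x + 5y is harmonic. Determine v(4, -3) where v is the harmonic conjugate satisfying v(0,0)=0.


Step 1: v_x = -u_y = 2y - 5
Step 2: v_y = u_x = 2x - 3
Step 3: v = 2xy - 5x - 3y + C
Step 4: v(0,0) = 0 => C = 0
Step 5: v(4, -3) = -35

-35


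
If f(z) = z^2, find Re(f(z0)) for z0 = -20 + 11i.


Step 1: z0 = -20 + 11i
Step 2: z0^2 = (-20)^2 - 11^2 - 440i
Step 3: real part = 400 - 121 = 279

279


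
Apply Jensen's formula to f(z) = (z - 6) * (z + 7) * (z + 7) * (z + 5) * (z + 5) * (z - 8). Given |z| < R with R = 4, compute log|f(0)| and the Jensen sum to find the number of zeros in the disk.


Jensen's formula: (1/2pi)*integral log|f(Re^it)|dt = log|f(0)| + sum_{|a_k|<R} log(R/|a_k|)
Step 1: f(0) = (-6) * 7 * 7 * 5 * 5 * (-8) = 58800
Step 2: log|f(0)| = log|6| + log|-7| + log|-7| + log|-5| + log|-5| + log|8| = 10.9819
Step 3: Zeros inside |z| < 4: none
Step 4: Jensen sum = (empty sum) = 0
Step 5: n(R) = number of terms in the Jensen sum = count of zeros inside |z| < 4 = 0

0


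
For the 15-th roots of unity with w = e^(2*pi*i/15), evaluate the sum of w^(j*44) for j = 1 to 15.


Step 1: The sum sum_{j=1}^{n} w^(k*j) equals n if n | k, else 0.
Step 2: Here n = 15, k = 44
Step 3: Does n divide k? 15 | 44 -> False
Step 4: Sum = 0

0


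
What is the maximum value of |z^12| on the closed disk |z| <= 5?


Step 1: On |z| = 5, |f(z)| = |z|^12 = 5^12
Step 2: By maximum modulus principle, maximum is on boundary.
Step 3: Maximum = 244140625 = 244140625

244140625


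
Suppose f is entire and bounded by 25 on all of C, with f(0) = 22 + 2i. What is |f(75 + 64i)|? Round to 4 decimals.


Step 1: By Liouville's theorem, a bounded entire function is constant.
Step 2: f(z) = f(0) = 22 + 2i for all z.
Step 3: |f(w)| = |22 + 2i| = sqrt(484 + 4)
Step 4: = 22.0907

22.0907


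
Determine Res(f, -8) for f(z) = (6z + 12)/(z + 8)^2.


Step 1: Pole of order 2 at z = -8
Step 2: Res = lim d/dz [(z + 8)^2 * f(z)] as z -> -8
Step 3: (z + 8)^2 * f(z) = 6z + 12
Step 4: d/dz[6z + 12] = 6

6


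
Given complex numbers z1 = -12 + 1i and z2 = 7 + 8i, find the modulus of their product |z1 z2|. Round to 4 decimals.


Step 1: |z1| = sqrt((-12)^2 + 1^2) = sqrt(145)
Step 2: |z2| = sqrt(7^2 + 8^2) = sqrt(113)
Step 3: |z1*z2| = |z1|*|z2| = sqrt(145) * sqrt(113) = sqrt(145 * 113) = sqrt(16385)
Step 4: = 128.0039

128.0039


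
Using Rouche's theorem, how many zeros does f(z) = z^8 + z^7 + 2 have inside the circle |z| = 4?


Step 1: On |z| = 4 the three terms have sizes |z^8| = 4^8 = 65536, |z^7| = 4^7 = 16384, |2| = 2
Step 2: The dominant term is g(z) = z^8; let h(z) = z^7 + 2 so f = g + h
Step 3: On |z| = 4: |g| = 65536 and |h| <= 16384 + 2 = 16386
Step 4: Since 65536 > 16386, |h| < |g| on |z| = 4, so by Rouche f has the same number of zeros as g inside |z| < 4
Step 5: g(z) = z^8 has 8 zeros (all at the origin) inside |z| < 4. Answer = 8

8


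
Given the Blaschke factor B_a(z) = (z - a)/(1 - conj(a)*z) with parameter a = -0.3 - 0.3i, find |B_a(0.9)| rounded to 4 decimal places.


Step 1: Numerator z0 - a = 0.9 - (-0.3 - 0.3i) = 1.2 + 0.3i
Step 2: Denominator 1 - conj(a)*z0 = 1 - (-0.3 + 0.3i)*0.9 = 1.27 - 0.27i
Step 3: |z0 - a|^2 = 1.2^2 + 0.3^2 = 1.53; |1 - conj(a)*z0|^2 = 1.27^2 + (-0.27)^2 = 1.6858
Step 4: |B_a(0.9)| = sqrt(1.53 / 1.6858) = sqrt(0.907581)
Step 5: = 0.9527

0.9527


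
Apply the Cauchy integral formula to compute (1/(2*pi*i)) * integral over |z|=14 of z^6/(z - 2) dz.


Step 1: f(z) = z^6, a = 2 is inside |z| = 14
Step 2: By Cauchy integral formula: (1/(2pi*i)) * integral = f(a)
Step 3: f(2) = 2^6 = 64

64


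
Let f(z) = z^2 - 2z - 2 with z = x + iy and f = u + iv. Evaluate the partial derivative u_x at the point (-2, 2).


Step 1: f(z) = (x+iy)^2 - 2(x+iy) - 2
Step 2: u = (x^2 - y^2) - 2x - 2
Step 3: u_x = 2x - 2
Step 4: At (-2, 2): u_x = -4 - 2 = -6

-6


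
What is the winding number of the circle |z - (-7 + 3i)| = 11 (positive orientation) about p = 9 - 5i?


Step 1: Center c = (-7, 3), radius = 11
Step 2: |p - c|^2 = 16^2 + (-8)^2 = 320
Step 3: r^2 = 121
Step 4: |p-c| > r so winding number = 0

0


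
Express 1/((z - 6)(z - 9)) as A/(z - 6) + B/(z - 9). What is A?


Step 1: Multiply both sides by (z - 6) and set z = 6
Step 2: A = 1 / (6 - 9)
Step 3: A = 1 / (-3)
Step 4: A = -1/3

-1/3


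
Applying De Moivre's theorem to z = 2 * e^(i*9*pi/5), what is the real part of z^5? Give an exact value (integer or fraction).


Step 1: By De Moivre's theorem, z^5 = 2^5 * e^(i*5*9*pi/5) = 32 * (cos(9*pi) + i*sin(9*pi))
Step 2: |z|^5 = 2^5 = 32
Step 3: Reduce the angle mod 2*pi: 9*pi - 8*pi = pi
Step 4: cos(pi) = -1
Step 5: Re(z^5) = 32 * (-1) = -32

-32


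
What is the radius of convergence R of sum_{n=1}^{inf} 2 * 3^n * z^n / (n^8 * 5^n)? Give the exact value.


Step 1: General term a_n = 2 * 3^n / (n^8 * 5^n)
Step 2: By the root test, |a_n|^(1/n) = 2^(1/n) * 3 / (n^(8/n) * 5) -> 3/5 as n -> infinity (since 2^(1/n) -> 1 and n^(8/n) -> 1)
Step 3: R = 1/lim|a_n|^(1/n) = 5/3

5/3


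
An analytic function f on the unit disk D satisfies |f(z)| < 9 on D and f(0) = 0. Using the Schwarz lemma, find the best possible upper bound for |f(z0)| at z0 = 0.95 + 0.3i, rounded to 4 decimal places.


Step 1: g = f/9 maps D -> D with g(0) = 0, so by the Schwarz lemma |g(z)| <= |z|, i.e. |f(z)| <= 9|z|; this is sharp (f(z) = 9z).
Step 2: |z0|^2 = 0.95^2 + 0.3^2 = 0.9925
Step 3: |z0| = sqrt(0.9925) = 0.996243
Step 4: Best bound = 9 * |z0| = 9 * 0.996243 = 8.9662

8.9662


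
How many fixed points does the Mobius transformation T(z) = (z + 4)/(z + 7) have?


Step 1: Fixed points satisfy T(z) = z
Step 2: z^2 + 6z - 4 = 0
Step 3: Discriminant = 6^2 - 4*1*(-4) = 52
Step 4: Number of fixed points = 2

2


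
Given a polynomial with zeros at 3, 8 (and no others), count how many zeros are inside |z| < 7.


Step 1: Check each root:
  z = 3: |3| = 3 < 7
  z = 8: |8| = 8 >= 7
Step 2: Count = 1

1


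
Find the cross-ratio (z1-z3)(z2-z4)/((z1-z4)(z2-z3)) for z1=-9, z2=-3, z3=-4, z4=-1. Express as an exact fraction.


Step 1: (z1-z3)(z2-z4) = (-5) * (-2) = 10
Step 2: (z1-z4)(z2-z3) = (-8) * 1 = -8
Step 3: Cross-ratio = -10/8 = -5/4

-5/4


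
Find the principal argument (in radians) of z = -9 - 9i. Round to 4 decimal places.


Step 1: z = -9 - 9i
Step 2: arg(z) = atan2(-9, -9)
Step 3: arg(z) = -2.3562

-2.3562


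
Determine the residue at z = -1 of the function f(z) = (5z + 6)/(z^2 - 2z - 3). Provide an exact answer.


Step 1: Q(z) = z^2 - 2z - 3 = (z + 1)(z - 3)
Step 2: Q'(z) = 2z - 2
Step 3: Q'(-1) = -4, P(-1) = 1
Step 4: Res = P(-1)/Q'(-1) = 1/(-4) = -1/4

-1/4


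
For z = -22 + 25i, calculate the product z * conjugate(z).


Step 1: conj(z) = -22 - 25i
Step 2: z * conj(z) = (-22)^2 + 25^2
Step 3: = 484 + 625 = 1109

1109


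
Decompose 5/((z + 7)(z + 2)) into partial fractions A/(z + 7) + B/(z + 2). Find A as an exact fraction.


Step 1: Multiply both sides by (z + 7) and set z = -7
Step 2: A = 5 / (-7 + 2)
Step 3: A = 5 / (-5)
Step 4: A = -1

-1


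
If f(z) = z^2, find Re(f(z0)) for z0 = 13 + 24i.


Step 1: z0 = 13 + 24i
Step 2: z0^2 = 13^2 - 24^2 + 624i
Step 3: real part = 169 - 576 = -407

-407


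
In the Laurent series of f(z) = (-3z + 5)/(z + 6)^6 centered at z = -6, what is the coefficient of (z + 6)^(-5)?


Step 1: Write the numerator in powers of (z + 6): -3z + 5 = -3(z + 6) + (-3*(-6) + 5) = -3(z + 6) + 23
Step 2: Divide by (z + 6)^6: f(z) = 23(z + 6)^(-6) - 3(z + 6)^(-5)
Step 3: This finite sum is the Laurent series of f about z = -6.
Step 4: Coefficient of (z + 6)^(-5) = coefficient of (z + 6) in the re-centred numerator = -3

-3


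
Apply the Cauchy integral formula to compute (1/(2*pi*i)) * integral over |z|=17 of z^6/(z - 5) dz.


Step 1: f(z) = z^6, a = 5 is inside |z| = 17
Step 2: By Cauchy integral formula: (1/(2pi*i)) * integral = f(a)
Step 3: f(5) = 5^6 = 15625

15625


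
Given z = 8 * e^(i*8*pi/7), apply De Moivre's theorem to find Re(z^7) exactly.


Step 1: By De Moivre's theorem, z^7 = 8^7 * e^(i*7*8*pi/7) = 2097152 * (cos(8*pi) + i*sin(8*pi))
Step 2: |z|^7 = 8^7 = 2097152
Step 3: Reduce the angle mod 2*pi: 8*pi - 8*pi = 0
Step 4: cos(0) = 1
Step 5: Re(z^7) = 2097152 * 1 = 2097152

2097152


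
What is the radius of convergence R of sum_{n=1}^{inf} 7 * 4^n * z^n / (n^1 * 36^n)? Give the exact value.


Step 1: General term a_n = 7 * 4^n / (n^1 * 36^n)
Step 2: By the root test, |a_n|^(1/n) = 7^(1/n) * 4 / (n^(1/n) * 36) -> 4/36 as n -> infinity (since 7^(1/n) -> 1 and n^(1/n) -> 1)
Step 3: R = 1/lim|a_n|^(1/n) = 36/4 = 9

9


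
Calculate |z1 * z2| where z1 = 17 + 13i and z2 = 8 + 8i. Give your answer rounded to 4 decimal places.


Step 1: |z1| = sqrt(17^2 + 13^2) = sqrt(458)
Step 2: |z2| = sqrt(8^2 + 8^2) = sqrt(128)
Step 3: |z1*z2| = |z1|*|z2| = sqrt(458) * sqrt(128) = sqrt(458 * 128) = sqrt(58624)
Step 4: = 242.1239

242.1239


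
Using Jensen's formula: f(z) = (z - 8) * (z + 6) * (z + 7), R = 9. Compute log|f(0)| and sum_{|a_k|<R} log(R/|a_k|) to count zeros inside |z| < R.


Jensen's formula: (1/2pi)*integral log|f(Re^it)|dt = log|f(0)| + sum_{|a_k|<R} log(R/|a_k|)
Step 1: f(0) = (-8) * 6 * 7 = -336
Step 2: log|f(0)| = log|8| + log|-6| + log|-7| = 5.8171
Step 3: Zeros inside |z| < 9: 8, -6, -7
Step 4: Jensen sum = log(9/8) + log(9/6) + log(9/7) = 0.7746
Step 5: n(R) = number of terms in the Jensen sum = count of zeros inside |z| < 9 = 3

3


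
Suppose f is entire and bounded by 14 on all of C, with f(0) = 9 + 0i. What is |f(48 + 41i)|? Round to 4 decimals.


Step 1: By Liouville's theorem, a bounded entire function is constant.
Step 2: f(z) = f(0) = 9 + 0i for all z.
Step 3: |f(w)| = |9 + 0i| = sqrt(81 + 0)
Step 4: = 9.0

9.0


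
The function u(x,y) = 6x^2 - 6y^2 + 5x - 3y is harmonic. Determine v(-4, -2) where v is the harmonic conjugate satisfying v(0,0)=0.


Step 1: v_x = -u_y = 12y + 3
Step 2: v_y = u_x = 12x + 5
Step 3: v = 12xy + 3x + 5y + C
Step 4: v(0,0) = 0 => C = 0
Step 5: v(-4, -2) = 74

74


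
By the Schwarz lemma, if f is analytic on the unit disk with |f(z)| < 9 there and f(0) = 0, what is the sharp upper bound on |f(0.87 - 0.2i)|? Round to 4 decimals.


Step 1: g = f/9 maps D -> D with g(0) = 0, so by the Schwarz lemma |g(z)| <= |z|, i.e. |f(z)| <= 9|z|; this is sharp (f(z) = 9z).
Step 2: |z0|^2 = 0.87^2 + (-0.2)^2 = 0.7969
Step 3: |z0| = sqrt(0.7969) = 0.892693
Step 4: Best bound = 9 * |z0| = 9 * 0.892693 = 8.0342

8.0342


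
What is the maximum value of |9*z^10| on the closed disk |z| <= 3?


Step 1: On |z| = 3, |f(z)| = 9 * |z|^10 = 9 * 3^10
Step 2: By maximum modulus principle, maximum is on boundary.
Step 3: Maximum = 9 * 59049 = 531441

531441


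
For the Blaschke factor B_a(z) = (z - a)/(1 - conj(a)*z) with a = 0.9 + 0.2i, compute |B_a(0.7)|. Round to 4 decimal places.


Step 1: Numerator z0 - a = 0.7 - (0.9 + 0.2i) = -0.2 - 0.2i
Step 2: Denominator 1 - conj(a)*z0 = 1 - (0.9 - 0.2i)*0.7 = 0.37 + 0.14i
Step 3: |z0 - a|^2 = (-0.2)^2 + (-0.2)^2 = 0.08; |1 - conj(a)*z0|^2 = 0.37^2 + 0.14^2 = 0.1565
Step 4: |B_a(0.7)| = sqrt(0.08 / 0.1565) = sqrt(0.511182)
Step 5: = 0.715

0.715


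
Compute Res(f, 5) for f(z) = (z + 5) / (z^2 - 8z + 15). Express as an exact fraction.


Step 1: Q(z) = z^2 - 8z + 15 = (z - 5)(z - 3)
Step 2: Q'(z) = 2z - 8
Step 3: Q'(5) = 2, P(5) = 10
Step 4: Res = P(5)/Q'(5) = 10/2 = 5

5


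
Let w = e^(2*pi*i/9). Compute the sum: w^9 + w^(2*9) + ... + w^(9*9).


Step 1: The sum sum_{j=1}^{n} w^(k*j) equals n if n | k, else 0.
Step 2: Here n = 9, k = 9
Step 3: Does n divide k? 9 | 9 -> True
Step 4: Sum = 9

9


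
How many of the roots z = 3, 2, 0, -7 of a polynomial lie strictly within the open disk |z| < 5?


Step 1: Check each root:
  z = 3: |3| = 3 < 5
  z = 2: |2| = 2 < 5
  z = 0: |0| = 0 < 5
  z = -7: |-7| = 7 >= 5
Step 2: Count = 3

3


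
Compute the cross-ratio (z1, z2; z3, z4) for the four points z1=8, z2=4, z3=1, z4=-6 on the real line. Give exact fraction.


Step 1: (z1-z3)(z2-z4) = 7 * 10 = 70
Step 2: (z1-z4)(z2-z3) = 14 * 3 = 42
Step 3: Cross-ratio = 70/42 = 5/3

5/3


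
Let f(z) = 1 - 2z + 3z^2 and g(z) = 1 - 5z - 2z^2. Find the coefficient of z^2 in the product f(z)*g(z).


Step 1: z^2 term in f*g comes from: (1)*(-2z^2) + (-2z)*(-5z) + (3z^2)*(1)
Step 2: = -2 + 10 + 3
Step 3: = 11

11


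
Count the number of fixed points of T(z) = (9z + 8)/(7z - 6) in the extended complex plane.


Step 1: Fixed points satisfy T(z) = z
Step 2: 7z^2 - 15z - 8 = 0
Step 3: Discriminant = (-15)^2 - 4*7*(-8) = 449
Step 4: Number of fixed points = 2

2


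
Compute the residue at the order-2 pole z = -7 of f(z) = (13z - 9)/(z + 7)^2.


Step 1: Pole of order 2 at z = -7
Step 2: Res = lim d/dz [(z + 7)^2 * f(z)] as z -> -7
Step 3: (z + 7)^2 * f(z) = 13z - 9
Step 4: d/dz[13z - 9] = 13

13


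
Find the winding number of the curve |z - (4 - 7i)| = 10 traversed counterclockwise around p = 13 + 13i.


Step 1: Center c = (4, -7), radius = 10
Step 2: |p - c|^2 = 9^2 + 20^2 = 481
Step 3: r^2 = 100
Step 4: |p-c| > r so winding number = 0

0


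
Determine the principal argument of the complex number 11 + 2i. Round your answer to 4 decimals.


Step 1: z = 11 + 2i
Step 2: arg(z) = atan2(2, 11)
Step 3: arg(z) = 0.1799

0.1799


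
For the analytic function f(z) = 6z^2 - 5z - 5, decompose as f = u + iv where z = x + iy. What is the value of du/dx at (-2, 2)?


Step 1: f(z) = 6(x+iy)^2 - 5(x+iy) - 5
Step 2: u = 6(x^2 - y^2) - 5x - 5
Step 3: u_x = 12x - 5
Step 4: At (-2, 2): u_x = -24 - 5 = -29

-29


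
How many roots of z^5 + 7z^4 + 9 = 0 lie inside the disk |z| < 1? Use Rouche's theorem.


Step 1: On |z| = 1 the three terms have sizes |z^5| = 1^5 = 1, |7z^4| = 7*1^4 = 7, |9| = 9
Step 2: The dominant term is g(z) = 9; let h(z) = z^5 + 7z^4 so f = g + h
Step 3: On |z| = 1: |g| = 9 and |h| <= 1 + 7 = 8
Step 4: Since 9 > 8, |h| < |g| on |z| = 1, so by Rouche f has the same number of zeros as g inside |z| < 1
Step 5: g(z) = 9 is a nonzero constant with no zeros inside |z| < 1. Answer = 0

0


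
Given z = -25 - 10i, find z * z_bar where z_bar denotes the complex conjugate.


Step 1: conj(z) = -25 + 10i
Step 2: z * conj(z) = (-25)^2 + (-10)^2
Step 3: = 625 + 100 = 725

725


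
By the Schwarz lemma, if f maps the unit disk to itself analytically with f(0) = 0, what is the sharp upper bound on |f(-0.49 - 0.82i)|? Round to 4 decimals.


Step 1: Schwarz lemma: if f: D -> D is analytic with f(0) = 0, then |f(z)| <= |z| for all z in D, and this is sharp (f(z) = z).
Step 2: |z0|^2 = (-0.49)^2 + (-0.82)^2 = 0.9125
Step 3: |z0| = sqrt(0.9125) = 0.955249
Step 4: Best bound = |z0| = 0.9552

0.9552


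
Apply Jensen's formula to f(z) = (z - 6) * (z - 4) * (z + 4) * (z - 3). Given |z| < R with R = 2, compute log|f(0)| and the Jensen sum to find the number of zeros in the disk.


Jensen's formula: (1/2pi)*integral log|f(Re^it)|dt = log|f(0)| + sum_{|a_k|<R} log(R/|a_k|)
Step 1: f(0) = (-6) * (-4) * 4 * (-3) = -288
Step 2: log|f(0)| = log|6| + log|4| + log|-4| + log|3| = 5.663
Step 3: Zeros inside |z| < 2: none
Step 4: Jensen sum = (empty sum) = 0
Step 5: n(R) = number of terms in the Jensen sum = count of zeros inside |z| < 2 = 0

0


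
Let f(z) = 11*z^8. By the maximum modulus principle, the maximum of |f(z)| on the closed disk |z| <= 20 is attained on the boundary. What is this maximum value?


Step 1: On |z| = 20, |f(z)| = 11 * |z|^8 = 11 * 20^8
Step 2: By maximum modulus principle, maximum is on boundary.
Step 3: Maximum = 11 * 25600000000 = 281600000000

281600000000


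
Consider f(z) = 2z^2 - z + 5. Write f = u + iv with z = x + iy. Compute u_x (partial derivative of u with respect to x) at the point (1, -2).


Step 1: f(z) = 2(x+iy)^2 - (x+iy) + 5
Step 2: u = 2(x^2 - y^2) - x + 5
Step 3: u_x = 4x - 1
Step 4: At (1, -2): u_x = 4 - 1 = 3

3


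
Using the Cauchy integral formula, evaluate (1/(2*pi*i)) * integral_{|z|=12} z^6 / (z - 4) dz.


Step 1: f(z) = z^6, a = 4 is inside |z| = 12
Step 2: By Cauchy integral formula: (1/(2pi*i)) * integral = f(a)
Step 3: f(4) = 4^6 = 4096

4096


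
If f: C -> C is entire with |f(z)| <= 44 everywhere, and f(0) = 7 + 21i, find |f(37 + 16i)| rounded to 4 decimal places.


Step 1: By Liouville's theorem, a bounded entire function is constant.
Step 2: f(z) = f(0) = 7 + 21i for all z.
Step 3: |f(w)| = |7 + 21i| = sqrt(49 + 441)
Step 4: = 22.1359

22.1359


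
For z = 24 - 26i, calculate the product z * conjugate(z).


Step 1: conj(z) = 24 + 26i
Step 2: z * conj(z) = 24^2 + (-26)^2
Step 3: = 576 + 676 = 1252

1252


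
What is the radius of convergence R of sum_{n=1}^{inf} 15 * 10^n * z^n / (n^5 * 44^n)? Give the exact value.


Step 1: General term a_n = 15 * 10^n / (n^5 * 44^n)
Step 2: By the root test, |a_n|^(1/n) = 15^(1/n) * 10 / (n^(5/n) * 44) -> 10/44 as n -> infinity (since 15^(1/n) -> 1 and n^(5/n) -> 1)
Step 3: R = 1/lim|a_n|^(1/n) = 44/10 = 22/5

22/5


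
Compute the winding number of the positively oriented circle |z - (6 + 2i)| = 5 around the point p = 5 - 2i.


Step 1: Center c = (6, 2), radius = 5
Step 2: |p - c|^2 = (-1)^2 + (-4)^2 = 17
Step 3: r^2 = 25
Step 4: |p-c| < r so winding number = 1

1


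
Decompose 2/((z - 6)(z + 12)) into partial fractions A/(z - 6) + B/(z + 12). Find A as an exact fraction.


Step 1: Multiply both sides by (z - 6) and set z = 6
Step 2: A = 2 / (6 + 12)
Step 3: A = 2 / 18
Step 4: A = 1/9

1/9


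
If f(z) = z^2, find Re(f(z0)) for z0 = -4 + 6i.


Step 1: z0 = -4 + 6i
Step 2: z0^2 = (-4)^2 - 6^2 - 48i
Step 3: real part = 16 - 36 = -20

-20


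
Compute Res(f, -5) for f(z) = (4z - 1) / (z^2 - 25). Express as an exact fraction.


Step 1: Q(z) = z^2 - 25 = (z + 5)(z - 5)
Step 2: Q'(z) = 2z
Step 3: Q'(-5) = -10, P(-5) = -21
Step 4: Res = P(-5)/Q'(-5) = -21/(-10) = 21/10

21/10


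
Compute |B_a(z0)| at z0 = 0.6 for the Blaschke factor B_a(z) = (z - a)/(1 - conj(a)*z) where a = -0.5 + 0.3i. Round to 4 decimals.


Step 1: Numerator z0 - a = 0.6 - (-0.5 + 0.3i) = 1.1 - 0.3i
Step 2: Denominator 1 - conj(a)*z0 = 1 - (-0.5 - 0.3i)*0.6 = 1.3 + 0.18i
Step 3: |z0 - a|^2 = 1.1^2 + (-0.3)^2 = 1.3; |1 - conj(a)*z0|^2 = 1.3^2 + 0.18^2 = 1.7224
Step 4: |B_a(0.6)| = sqrt(1.3 / 1.7224) = sqrt(0.754761)
Step 5: = 0.8688

0.8688


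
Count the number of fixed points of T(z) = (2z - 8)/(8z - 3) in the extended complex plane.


Step 1: Fixed points satisfy T(z) = z
Step 2: 8z^2 - 5z + 8 = 0
Step 3: Discriminant = (-5)^2 - 4*8*8 = -231
Step 4: Number of fixed points = 2

2


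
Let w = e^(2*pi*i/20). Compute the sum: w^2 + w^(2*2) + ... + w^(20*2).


Step 1: The sum sum_{j=1}^{n} w^(k*j) equals n if n | k, else 0.
Step 2: Here n = 20, k = 2
Step 3: Does n divide k? 20 | 2 -> False
Step 4: Sum = 0

0


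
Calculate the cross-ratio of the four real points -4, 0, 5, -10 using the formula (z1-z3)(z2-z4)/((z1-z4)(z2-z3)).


Step 1: (z1-z3)(z2-z4) = (-9) * 10 = -90
Step 2: (z1-z4)(z2-z3) = 6 * (-5) = -30
Step 3: Cross-ratio = 90/30 = 3

3


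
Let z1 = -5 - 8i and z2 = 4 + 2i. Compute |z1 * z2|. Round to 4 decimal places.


Step 1: |z1| = sqrt((-5)^2 + (-8)^2) = sqrt(89)
Step 2: |z2| = sqrt(4^2 + 2^2) = sqrt(20)
Step 3: |z1*z2| = |z1|*|z2| = sqrt(89) * sqrt(20) = sqrt(89 * 20) = sqrt(1780)
Step 4: = 42.19

42.19


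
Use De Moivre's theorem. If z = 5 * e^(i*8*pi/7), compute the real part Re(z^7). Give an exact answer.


Step 1: By De Moivre's theorem, z^7 = 5^7 * e^(i*7*8*pi/7) = 78125 * (cos(8*pi) + i*sin(8*pi))
Step 2: |z|^7 = 5^7 = 78125
Step 3: Reduce the angle mod 2*pi: 8*pi - 8*pi = 0
Step 4: cos(0) = 1
Step 5: Re(z^7) = 78125 * 1 = 78125

78125


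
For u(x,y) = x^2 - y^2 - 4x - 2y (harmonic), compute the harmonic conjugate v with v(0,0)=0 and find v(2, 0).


Step 1: v_x = -u_y = 2y + 2
Step 2: v_y = u_x = 2x - 4
Step 3: v = 2xy + 2x - 4y + C
Step 4: v(0,0) = 0 => C = 0
Step 5: v(2, 0) = 4

4


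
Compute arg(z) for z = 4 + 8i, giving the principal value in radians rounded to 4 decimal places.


Step 1: z = 4 + 8i
Step 2: arg(z) = atan2(8, 4)
Step 3: arg(z) = 1.1071

1.1071


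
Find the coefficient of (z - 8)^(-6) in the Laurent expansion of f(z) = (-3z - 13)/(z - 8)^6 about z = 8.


Step 1: Write the numerator in powers of (z - 8): -3z - 13 = -3(z - 8) + (-3*8 - 13) = -3(z - 8) - 37
Step 2: Divide by (z - 8)^6: f(z) = -37(z - 8)^(-6) - 3(z - 8)^(-5)
Step 3: This finite sum is the Laurent series of f about z = 8.
Step 4: Coefficient of (z - 8)^(-6) = -3*8 - 13 = -37

-37


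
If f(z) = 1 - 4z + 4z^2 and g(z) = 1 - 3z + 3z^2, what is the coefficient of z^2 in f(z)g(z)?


Step 1: z^2 term in f*g comes from: (1)*(3z^2) + (-4z)*(-3z) + (4z^2)*(1)
Step 2: = 3 + 12 + 4
Step 3: = 19

19


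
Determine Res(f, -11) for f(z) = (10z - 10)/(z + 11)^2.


Step 1: Pole of order 2 at z = -11
Step 2: Res = lim d/dz [(z + 11)^2 * f(z)] as z -> -11
Step 3: (z + 11)^2 * f(z) = 10z - 10
Step 4: d/dz[10z - 10] = 10

10


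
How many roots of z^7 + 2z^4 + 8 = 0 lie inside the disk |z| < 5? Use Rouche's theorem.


Step 1: On |z| = 5 the three terms have sizes |z^7| = 5^7 = 78125, |2z^4| = 2*5^4 = 1250, |8| = 8
Step 2: The dominant term is g(z) = z^7; let h(z) = 2z^4 + 8 so f = g + h
Step 3: On |z| = 5: |g| = 78125 and |h| <= 1250 + 8 = 1258
Step 4: Since 78125 > 1258, |h| < |g| on |z| = 5, so by Rouche f has the same number of zeros as g inside |z| < 5
Step 5: g(z) = z^7 has 7 zeros (all at the origin) inside |z| < 5. Answer = 7

7


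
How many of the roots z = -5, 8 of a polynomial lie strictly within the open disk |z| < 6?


Step 1: Check each root:
  z = -5: |-5| = 5 < 6
  z = 8: |8| = 8 >= 6
Step 2: Count = 1

1


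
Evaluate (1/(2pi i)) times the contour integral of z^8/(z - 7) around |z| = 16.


Step 1: f(z) = z^8, a = 7 is inside |z| = 16
Step 2: By Cauchy integral formula: (1/(2pi*i)) * integral = f(a)
Step 3: f(7) = 7^8 = 5764801

5764801


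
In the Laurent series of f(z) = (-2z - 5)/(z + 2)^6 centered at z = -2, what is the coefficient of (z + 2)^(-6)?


Step 1: Write the numerator in powers of (z + 2): -2z - 5 = -2(z + 2) + (-2*(-2) - 5) = -2(z + 2) - 1
Step 2: Divide by (z + 2)^6: f(z) = -(z + 2)^(-6) - 2(z + 2)^(-5)
Step 3: This finite sum is the Laurent series of f about z = -2.
Step 4: Coefficient of (z + 2)^(-6) = -2*(-2) - 5 = -1

-1


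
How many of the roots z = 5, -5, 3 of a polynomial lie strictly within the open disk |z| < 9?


Step 1: Check each root:
  z = 5: |5| = 5 < 9
  z = -5: |-5| = 5 < 9
  z = 3: |3| = 3 < 9
Step 2: Count = 3

3


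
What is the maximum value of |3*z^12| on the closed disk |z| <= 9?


Step 1: On |z| = 9, |f(z)| = 3 * |z|^12 = 3 * 9^12
Step 2: By maximum modulus principle, maximum is on boundary.
Step 3: Maximum = 3 * 282429536481 = 847288609443

847288609443


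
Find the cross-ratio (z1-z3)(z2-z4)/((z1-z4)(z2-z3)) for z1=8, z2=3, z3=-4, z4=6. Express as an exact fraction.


Step 1: (z1-z3)(z2-z4) = 12 * (-3) = -36
Step 2: (z1-z4)(z2-z3) = 2 * 7 = 14
Step 3: Cross-ratio = -36/14 = -18/7

-18/7


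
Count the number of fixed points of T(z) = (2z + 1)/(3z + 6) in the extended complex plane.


Step 1: Fixed points satisfy T(z) = z
Step 2: 3z^2 + 4z - 1 = 0
Step 3: Discriminant = 4^2 - 4*3*(-1) = 28
Step 4: Number of fixed points = 2

2


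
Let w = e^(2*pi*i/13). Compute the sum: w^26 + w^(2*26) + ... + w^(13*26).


Step 1: The sum sum_{j=1}^{n} w^(k*j) equals n if n | k, else 0.
Step 2: Here n = 13, k = 26
Step 3: Does n divide k? 13 | 26 -> True
Step 4: Sum = 13

13


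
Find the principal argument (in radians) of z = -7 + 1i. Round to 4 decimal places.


Step 1: z = -7 + 1i
Step 2: arg(z) = atan2(1, -7)
Step 3: arg(z) = 2.9997

2.9997


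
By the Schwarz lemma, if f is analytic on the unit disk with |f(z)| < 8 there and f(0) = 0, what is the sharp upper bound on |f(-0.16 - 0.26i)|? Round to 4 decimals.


Step 1: g = f/8 maps D -> D with g(0) = 0, so by the Schwarz lemma |g(z)| <= |z|, i.e. |f(z)| <= 8|z|; this is sharp (f(z) = 8z).
Step 2: |z0|^2 = (-0.16)^2 + (-0.26)^2 = 0.0932
Step 3: |z0| = sqrt(0.0932) = 0.305287
Step 4: Best bound = 8 * |z0| = 8 * 0.305287 = 2.4423

2.4423


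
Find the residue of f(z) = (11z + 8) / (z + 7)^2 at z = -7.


Step 1: Pole of order 2 at z = -7
Step 2: Res = lim d/dz [(z + 7)^2 * f(z)] as z -> -7
Step 3: (z + 7)^2 * f(z) = 11z + 8
Step 4: d/dz[11z + 8] = 11

11


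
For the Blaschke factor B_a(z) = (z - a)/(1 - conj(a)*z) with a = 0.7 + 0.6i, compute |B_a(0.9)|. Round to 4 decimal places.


Step 1: Numerator z0 - a = 0.9 - (0.7 + 0.6i) = 0.2 - 0.6i
Step 2: Denominator 1 - conj(a)*z0 = 1 - (0.7 - 0.6i)*0.9 = 0.37 + 0.54i
Step 3: |z0 - a|^2 = 0.2^2 + (-0.6)^2 = 0.4; |1 - conj(a)*z0|^2 = 0.37^2 + 0.54^2 = 0.4285
Step 4: |B_a(0.9)| = sqrt(0.4 / 0.4285) = sqrt(0.933489)
Step 5: = 0.9662

0.9662


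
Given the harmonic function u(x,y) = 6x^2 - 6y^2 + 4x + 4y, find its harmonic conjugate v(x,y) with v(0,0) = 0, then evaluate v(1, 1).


Step 1: v_x = -u_y = 12y - 4
Step 2: v_y = u_x = 12x + 4
Step 3: v = 12xy - 4x + 4y + C
Step 4: v(0,0) = 0 => C = 0
Step 5: v(1, 1) = 12

12


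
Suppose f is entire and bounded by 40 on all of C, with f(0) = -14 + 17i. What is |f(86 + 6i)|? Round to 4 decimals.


Step 1: By Liouville's theorem, a bounded entire function is constant.
Step 2: f(z) = f(0) = -14 + 17i for all z.
Step 3: |f(w)| = |-14 + 17i| = sqrt(196 + 289)
Step 4: = 22.0227

22.0227


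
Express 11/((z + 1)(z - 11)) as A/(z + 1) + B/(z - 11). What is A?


Step 1: Multiply both sides by (z + 1) and set z = -1
Step 2: A = 11 / (-1 - 11)
Step 3: A = 11 / (-12)
Step 4: A = -11/12

-11/12


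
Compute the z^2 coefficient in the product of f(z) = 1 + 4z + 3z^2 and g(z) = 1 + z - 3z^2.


Step 1: z^2 term in f*g comes from: (1)*(-3z^2) + (4z)*(z) + (3z^2)*(1)
Step 2: = -3 + 4 + 3
Step 3: = 4

4


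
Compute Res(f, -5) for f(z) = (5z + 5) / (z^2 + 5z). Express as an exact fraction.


Step 1: Q(z) = z^2 + 5z = (z + 5)(z)
Step 2: Q'(z) = 2z + 5
Step 3: Q'(-5) = -5, P(-5) = -20
Step 4: Res = P(-5)/Q'(-5) = -20/(-5) = 4

4


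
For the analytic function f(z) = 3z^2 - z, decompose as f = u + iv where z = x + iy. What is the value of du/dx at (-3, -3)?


Step 1: f(z) = 3(x+iy)^2 - (x+iy) + 0
Step 2: u = 3(x^2 - y^2) - x + 0
Step 3: u_x = 6x - 1
Step 4: At (-3, -3): u_x = -18 - 1 = -19

-19


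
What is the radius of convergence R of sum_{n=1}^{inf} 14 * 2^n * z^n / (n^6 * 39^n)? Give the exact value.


Step 1: General term a_n = 14 * 2^n / (n^6 * 39^n)
Step 2: By the root test, |a_n|^(1/n) = 14^(1/n) * 2 / (n^(6/n) * 39) -> 2/39 as n -> infinity (since 14^(1/n) -> 1 and n^(6/n) -> 1)
Step 3: R = 1/lim|a_n|^(1/n) = 39/2

39/2


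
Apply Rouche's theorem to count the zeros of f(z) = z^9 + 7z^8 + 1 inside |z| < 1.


Step 1: On |z| = 1 the three terms have sizes |z^9| = 1^9 = 1, |7z^8| = 7*1^8 = 7, |1| = 1
Step 2: The dominant term is g(z) = 7z^8; let h(z) = z^9 + 1 so f = g + h
Step 3: On |z| = 1: |g| = 7 and |h| <= 1 + 1 = 2
Step 4: Since 7 > 2, |h| < |g| on |z| = 1, so by Rouche f has the same number of zeros as g inside |z| < 1
Step 5: g(z) = 7z^8 has 8 zeros (at the origin, multiplicity 8) inside |z| < 1. Answer = 8

8


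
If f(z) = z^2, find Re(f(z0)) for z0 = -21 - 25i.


Step 1: z0 = -21 - 25i
Step 2: z0^2 = (-21)^2 - (-25)^2 + 1050i
Step 3: real part = 441 - 625 = -184

-184


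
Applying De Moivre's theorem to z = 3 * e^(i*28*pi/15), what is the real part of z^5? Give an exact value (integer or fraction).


Step 1: By De Moivre's theorem, z^5 = 3^5 * e^(i*5*28*pi/15) = 243 * (cos(28*pi/3) + i*sin(28*pi/3))
Step 2: |z|^5 = 3^5 = 243
Step 3: Reduce the angle mod 2*pi: 28*pi/3 - 8*pi = 4*pi/3
Step 4: cos(4*pi/3) = -1/2
Step 5: Re(z^5) = 243 * (-1/2) = -243/2

-243/2


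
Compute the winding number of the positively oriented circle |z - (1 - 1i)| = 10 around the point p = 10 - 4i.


Step 1: Center c = (1, -1), radius = 10
Step 2: |p - c|^2 = 9^2 + (-3)^2 = 90
Step 3: r^2 = 100
Step 4: |p-c| < r so winding number = 1

1


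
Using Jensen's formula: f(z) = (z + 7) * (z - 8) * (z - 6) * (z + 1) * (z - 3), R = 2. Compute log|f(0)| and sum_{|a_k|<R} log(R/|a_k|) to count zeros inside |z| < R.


Jensen's formula: (1/2pi)*integral log|f(Re^it)|dt = log|f(0)| + sum_{|a_k|<R} log(R/|a_k|)
Step 1: f(0) = 7 * (-8) * (-6) * 1 * (-3) = -1008
Step 2: log|f(0)| = log|-7| + log|8| + log|6| + log|-1| + log|3| = 6.9157
Step 3: Zeros inside |z| < 2: -1
Step 4: Jensen sum = log(2/1) = 0.6931
Step 5: n(R) = number of terms in the Jensen sum = count of zeros inside |z| < 2 = 1

1


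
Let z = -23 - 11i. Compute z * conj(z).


Step 1: conj(z) = -23 + 11i
Step 2: z * conj(z) = (-23)^2 + (-11)^2
Step 3: = 529 + 121 = 650

650


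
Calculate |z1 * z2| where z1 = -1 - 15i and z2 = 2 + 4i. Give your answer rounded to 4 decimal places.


Step 1: |z1| = sqrt((-1)^2 + (-15)^2) = sqrt(226)
Step 2: |z2| = sqrt(2^2 + 4^2) = sqrt(20)
Step 3: |z1*z2| = |z1|*|z2| = sqrt(226) * sqrt(20) = sqrt(226 * 20) = sqrt(4520)
Step 4: = 67.2309

67.2309


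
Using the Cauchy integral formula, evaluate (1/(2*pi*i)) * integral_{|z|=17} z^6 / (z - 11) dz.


Step 1: f(z) = z^6, a = 11 is inside |z| = 17
Step 2: By Cauchy integral formula: (1/(2pi*i)) * integral = f(a)
Step 3: f(11) = 11^6 = 1771561

1771561


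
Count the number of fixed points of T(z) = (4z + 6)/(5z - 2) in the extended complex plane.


Step 1: Fixed points satisfy T(z) = z
Step 2: 5z^2 - 6z - 6 = 0
Step 3: Discriminant = (-6)^2 - 4*5*(-6) = 156
Step 4: Number of fixed points = 2

2


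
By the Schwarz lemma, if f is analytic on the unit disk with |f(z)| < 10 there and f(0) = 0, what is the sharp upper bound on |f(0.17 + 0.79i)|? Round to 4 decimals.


Step 1: g = f/10 maps D -> D with g(0) = 0, so by the Schwarz lemma |g(z)| <= |z|, i.e. |f(z)| <= 10|z|; this is sharp (f(z) = 10z).
Step 2: |z0|^2 = 0.17^2 + 0.79^2 = 0.653
Step 3: |z0| = sqrt(0.653) = 0.808084
Step 4: Best bound = 10 * |z0| = 10 * 0.808084 = 8.0808

8.0808


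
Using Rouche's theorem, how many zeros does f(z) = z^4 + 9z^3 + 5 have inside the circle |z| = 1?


Step 1: On |z| = 1 the three terms have sizes |z^4| = 1^4 = 1, |9z^3| = 9*1^3 = 9, |5| = 5
Step 2: The dominant term is g(z) = 9z^3; let h(z) = z^4 + 5 so f = g + h
Step 3: On |z| = 1: |g| = 9 and |h| <= 1 + 5 = 6
Step 4: Since 9 > 6, |h| < |g| on |z| = 1, so by Rouche f has the same number of zeros as g inside |z| < 1
Step 5: g(z) = 9z^3 has 3 zeros (at the origin, multiplicity 3) inside |z| < 1. Answer = 3

3


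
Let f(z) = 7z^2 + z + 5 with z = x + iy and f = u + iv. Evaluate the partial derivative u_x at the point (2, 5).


Step 1: f(z) = 7(x+iy)^2 + (x+iy) + 5
Step 2: u = 7(x^2 - y^2) + x + 5
Step 3: u_x = 14x + 1
Step 4: At (2, 5): u_x = 28 + 1 = 29

29


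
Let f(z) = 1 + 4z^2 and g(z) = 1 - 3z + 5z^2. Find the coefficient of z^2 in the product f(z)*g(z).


Step 1: z^2 term in f*g comes from: (1)*(5z^2) + (0)*(-3z) + (4z^2)*(1)
Step 2: = 5 + 0 + 4
Step 3: = 9

9


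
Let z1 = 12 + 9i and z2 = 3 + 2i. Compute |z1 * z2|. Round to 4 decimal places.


Step 1: |z1| = sqrt(12^2 + 9^2) = sqrt(225)
Step 2: |z2| = sqrt(3^2 + 2^2) = sqrt(13)
Step 3: |z1*z2| = |z1|*|z2| = sqrt(225) * sqrt(13) = sqrt(225 * 13) = sqrt(2925)
Step 4: = 54.0833

54.0833


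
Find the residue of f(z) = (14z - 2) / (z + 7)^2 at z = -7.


Step 1: Pole of order 2 at z = -7
Step 2: Res = lim d/dz [(z + 7)^2 * f(z)] as z -> -7
Step 3: (z + 7)^2 * f(z) = 14z - 2
Step 4: d/dz[14z - 2] = 14

14


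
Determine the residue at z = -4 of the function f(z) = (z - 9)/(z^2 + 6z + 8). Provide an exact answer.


Step 1: Q(z) = z^2 + 6z + 8 = (z + 4)(z + 2)
Step 2: Q'(z) = 2z + 6
Step 3: Q'(-4) = -2, P(-4) = -13
Step 4: Res = P(-4)/Q'(-4) = -13/(-2) = 13/2

13/2


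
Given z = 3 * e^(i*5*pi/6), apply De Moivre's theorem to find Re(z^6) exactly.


Step 1: By De Moivre's theorem, z^6 = 3^6 * e^(i*6*5*pi/6) = 729 * (cos(5*pi) + i*sin(5*pi))
Step 2: |z|^6 = 3^6 = 729
Step 3: Reduce the angle mod 2*pi: 5*pi - 4*pi = pi
Step 4: cos(pi) = -1
Step 5: Re(z^6) = 729 * (-1) = -729

-729


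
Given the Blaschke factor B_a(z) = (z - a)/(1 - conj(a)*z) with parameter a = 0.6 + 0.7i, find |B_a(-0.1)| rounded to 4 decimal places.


Step 1: Numerator z0 - a = -0.1 - (0.6 + 0.7i) = -0.7 - 0.7i
Step 2: Denominator 1 - conj(a)*z0 = 1 - (0.6 - 0.7i)*(-0.1) = 1.06 - 0.07i
Step 3: |z0 - a|^2 = (-0.7)^2 + (-0.7)^2 = 0.98; |1 - conj(a)*z0|^2 = 1.06^2 + (-0.07)^2 = 1.1285
Step 4: |B_a(-0.1)| = sqrt(0.98 / 1.1285) = sqrt(0.868409)
Step 5: = 0.9319

0.9319


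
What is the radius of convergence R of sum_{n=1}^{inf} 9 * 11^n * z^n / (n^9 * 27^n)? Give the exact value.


Step 1: General term a_n = 9 * 11^n / (n^9 * 27^n)
Step 2: By the root test, |a_n|^(1/n) = 9^(1/n) * 11 / (n^(9/n) * 27) -> 11/27 as n -> infinity (since 9^(1/n) -> 1 and n^(9/n) -> 1)
Step 3: R = 1/lim|a_n|^(1/n) = 27/11

27/11


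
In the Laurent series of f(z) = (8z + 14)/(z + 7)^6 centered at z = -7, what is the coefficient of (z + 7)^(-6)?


Step 1: Write the numerator in powers of (z + 7): 8z + 14 = 8(z + 7) + (8*(-7) + 14) = 8(z + 7) - 42
Step 2: Divide by (z + 7)^6: f(z) = -42(z + 7)^(-6) + 8(z + 7)^(-5)
Step 3: This finite sum is the Laurent series of f about z = -7.
Step 4: Coefficient of (z + 7)^(-6) = 8*(-7) + 14 = -42

-42
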